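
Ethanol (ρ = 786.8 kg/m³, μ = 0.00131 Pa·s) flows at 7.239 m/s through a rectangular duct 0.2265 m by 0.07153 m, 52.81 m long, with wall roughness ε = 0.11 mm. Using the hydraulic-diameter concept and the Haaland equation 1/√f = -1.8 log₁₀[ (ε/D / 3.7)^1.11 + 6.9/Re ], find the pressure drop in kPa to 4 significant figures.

ΔP ≈ 203.0 kPa

Hydraulic diameter D_h = 4A/P = 4·(0.2265·0.07153)/(2·(0.2265+0.07153)) = 0.06481/0.5961 = 0.1087 m.
Re = ρVD_h/μ = 786.8·7.239·0.1087/0.00131 = 4.727e+05.
ε/D_h = 0.00011/0.1087 = 0.00101; Haaland gives 1/√f = -1.8 log₁₀[0.000111+1.46e-05] = 7.022, so f = 0.02028.
ΔP = f(L/D_h)(ρV²/2) = 0.02028·52.81/0.1087·2.062e+04 = 2.03e+05 Pa.
ΔP = 203.0 kPa.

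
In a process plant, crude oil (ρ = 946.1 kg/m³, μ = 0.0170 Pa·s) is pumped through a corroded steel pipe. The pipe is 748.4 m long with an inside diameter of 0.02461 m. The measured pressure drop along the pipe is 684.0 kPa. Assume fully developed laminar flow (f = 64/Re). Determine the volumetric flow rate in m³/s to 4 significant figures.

Q ≈ 4.840×10^-4 m³/s

For laminar flow, f = 64/Re with Re = ρVD/μ, so Darcy-Weisbach reduces to ΔP = 32μLV/D². Solving for V: V = ΔP·D²/(32μL) = 6.84e+05·(0.02461)²/(32·0.017·748.4) = 1.018 m/s.
Check: Re = ρVD/μ = 946.1·1.018·0.02461/0.017 = 1394 < 2300, so the laminar assumption holds.
Q = V·A = 1.018·(π/4·0.02461²) = 0.000484 m³/s = 4.840×10^-4 m³/s.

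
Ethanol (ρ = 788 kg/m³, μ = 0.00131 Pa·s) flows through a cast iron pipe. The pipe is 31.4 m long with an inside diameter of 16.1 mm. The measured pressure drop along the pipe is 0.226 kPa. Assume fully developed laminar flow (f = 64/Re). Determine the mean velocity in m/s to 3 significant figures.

V ≈ 0.0445 m/s

For laminar flow, f = 64/Re with Re = ρVD/μ, so Darcy-Weisbach reduces to ΔP = 32μLV/D². Solving for V: V = ΔP·D²/(32μL) = 226·(0.0161)²/(32·0.00131·31.4) = 0.04451 m/s.
Check: Re = ρVD/μ = 788·0.04451·0.0161/0.00131 = 431 < 2300, so the laminar assumption holds.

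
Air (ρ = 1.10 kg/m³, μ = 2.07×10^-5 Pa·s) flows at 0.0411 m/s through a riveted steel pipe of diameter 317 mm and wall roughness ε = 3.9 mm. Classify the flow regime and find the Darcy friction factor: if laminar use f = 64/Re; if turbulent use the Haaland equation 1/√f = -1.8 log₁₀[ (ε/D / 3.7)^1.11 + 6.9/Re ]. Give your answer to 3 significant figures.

Re = ρVD/μ = 1.1·0.0411·0.317/2.07e-05 = 692.3.
Re < 2300 → laminar, so f = 64/Re = 0.09244 (roughness is irrelevant in laminar flow).

f ≈ 0.0924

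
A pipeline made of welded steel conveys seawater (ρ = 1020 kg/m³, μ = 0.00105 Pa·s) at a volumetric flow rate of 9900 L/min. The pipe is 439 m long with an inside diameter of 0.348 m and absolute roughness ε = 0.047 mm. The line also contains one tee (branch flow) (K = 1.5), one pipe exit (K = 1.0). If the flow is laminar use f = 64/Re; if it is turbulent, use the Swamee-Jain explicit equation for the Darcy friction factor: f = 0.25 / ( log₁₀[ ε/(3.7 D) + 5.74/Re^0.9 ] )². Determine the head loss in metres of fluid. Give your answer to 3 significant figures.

Q = 9900 L/min = 9900/60000 = 0.165 m³/s.
Cross-sectional area A = πD²/4 = π(0.348)²/4 = 0.09511 m²; mean velocity V = Q/A = 0.165/0.09511 = 1.735 m/s.
Reynolds number Re = ρVD/μ = 1020 · 1.735 · 0.348 / 0.00105 = 5.864e+05.
Re > 4000 → turbulent. Relative roughness ε/D = 4.7e-05/0.348 = 0.000135. Swamee-Jain: f = 0.25/(log₁₀[0.000135/3.7 + 5.74/5.864e+05^0.9])² = 0.25/(log₁₀[3.65e-05 + 3.69e-05])² = 0.25/(-4.134)² = 0.01463.
Total minor-loss coefficient ΣK = 1·1.5 + 1·1 = 2.5.
ΔP = [f·L/D + ΣK]·(ρV²/2) = [0.01463·439/0.348 + 2.5]·(1020·1.735²/2) = [18.45 + 2.5]·1535 = 3.216e+04 Pa.
Head loss h_f = ΔP/(ρg) = 3.216e+04/(1020·9.81) = 3.21 m.

h_f ≈ 3.21 m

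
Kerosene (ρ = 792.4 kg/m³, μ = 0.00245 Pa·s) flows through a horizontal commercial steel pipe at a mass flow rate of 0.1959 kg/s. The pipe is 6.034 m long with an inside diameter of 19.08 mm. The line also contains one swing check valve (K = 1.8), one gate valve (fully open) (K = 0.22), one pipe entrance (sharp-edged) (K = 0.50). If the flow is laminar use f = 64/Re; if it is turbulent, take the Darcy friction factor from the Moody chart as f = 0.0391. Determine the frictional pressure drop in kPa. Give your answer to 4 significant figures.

A = πD²/4 = π(0.01908)²/4 = 0.0002859 m²; mean velocity V = ṁ/(ρA) = 0.1959/(792.4 · 0.0002859) = 0.8647 m/s.
Reynolds number Re = ρVD/μ = 792.4 · 0.8647 · 0.01908 / 0.00245 = 5336.
Re > 4000 → turbulent; use the Moody-chart value f = 0.0391.
Total minor-loss coefficient ΣK = 1·1.8 + 1·0.22 + 1·0.5 = 2.52.
ΔP = [f·L/D + ΣK]·(ρV²/2) = [0.0391·6.034/0.01908 + 2.52]·(792.4·0.8647²/2) = [12.37 + 2.52]·296.2 = 4409 Pa.
ΔP = 4409 Pa = 4.409 kPa.

ΔP ≈ 4.409 kPa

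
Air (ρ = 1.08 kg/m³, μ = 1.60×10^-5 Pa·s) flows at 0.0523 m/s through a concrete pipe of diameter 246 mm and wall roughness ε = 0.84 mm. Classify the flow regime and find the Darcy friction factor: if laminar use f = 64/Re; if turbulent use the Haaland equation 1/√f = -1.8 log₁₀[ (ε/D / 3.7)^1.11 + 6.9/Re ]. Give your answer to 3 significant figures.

Re = ρVD/μ = 1.08·0.0523·0.246/1.6e-05 = 868.4.
Re < 2300 → laminar, so f = 64/Re = 0.0737 (roughness is irrelevant in laminar flow).

f ≈ 0.0737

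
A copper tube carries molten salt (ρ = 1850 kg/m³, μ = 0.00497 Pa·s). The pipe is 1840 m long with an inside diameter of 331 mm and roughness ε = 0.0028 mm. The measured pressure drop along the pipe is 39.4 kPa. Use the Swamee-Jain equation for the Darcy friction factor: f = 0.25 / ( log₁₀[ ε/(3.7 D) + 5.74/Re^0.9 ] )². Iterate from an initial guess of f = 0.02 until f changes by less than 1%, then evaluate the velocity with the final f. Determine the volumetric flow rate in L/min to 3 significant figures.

Q ≈ 3290 L/min

Rearranging Darcy-Weisbach: V = √(2·ΔP·D/(f·L·ρ)). With ε/D = 2.8e-06/0.331 = 8.46e-06, iterate starting from f = 0.02:
  f = 0.02 → V = √(2·3.94e+04·0.331/(0.02·1840·1850)) = 0.619 m/s; Re = ρVD/μ = 7.626e+04; f → 0.01896
  f = 0.01896 → V = 0.6357 m/s; Re = 7.832e+04; f → 0.01886
Converged (Δf/f < 1%). With the final f = 0.01886: V = √(2·3.94e+04·0.331/(0.01886·1840·1850)) = 0.6375 m/s.
Q = V·A = 0.6375·(π/4·0.331²) = 0.05485 m³/s = 3290 L/min.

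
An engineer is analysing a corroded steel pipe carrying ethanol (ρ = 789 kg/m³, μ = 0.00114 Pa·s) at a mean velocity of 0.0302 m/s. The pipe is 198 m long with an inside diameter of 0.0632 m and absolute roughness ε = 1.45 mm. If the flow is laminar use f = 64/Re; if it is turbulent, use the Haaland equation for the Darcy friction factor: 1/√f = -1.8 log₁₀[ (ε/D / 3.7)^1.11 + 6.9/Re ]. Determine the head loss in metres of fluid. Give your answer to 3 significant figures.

h_f ≈ 0.00706 m

Reynolds number Re = ρVD/μ = 789 · 0.0302 · 0.0632 / 0.00114 = 1321.
Re < 2300 → laminar flow, so f = 64/Re = 64/1321 = 0.04845 (the turbulent correlation is not needed).
Darcy-Weisbach: ΔP = f(L/D)(ρV²/2) = 0.04845·(198/0.0632)·(789·0.0302²/2) = 0.04845·3133·0.3598 = 54.61 Pa.
Head loss h_f = ΔP/(ρg) = 54.61/(789·9.81) = 0.00706 m.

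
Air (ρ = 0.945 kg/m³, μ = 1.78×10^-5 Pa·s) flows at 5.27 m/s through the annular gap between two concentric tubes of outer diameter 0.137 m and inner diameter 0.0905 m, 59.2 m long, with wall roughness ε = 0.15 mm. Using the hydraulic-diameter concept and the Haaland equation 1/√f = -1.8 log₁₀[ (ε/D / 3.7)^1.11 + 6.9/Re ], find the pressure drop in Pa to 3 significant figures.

ΔP ≈ 561 Pa

Hydraulic diameter D_h = 4A/P = D_o - D_i = 0.137 - 0.0905 = 0.0465 m.
Re = ρVD_h/μ = 0.945·5.27·0.0465/1.78e-05 = 1.301e+04.
ε/D_h = 0.00015/0.0465 = 0.00323; Haaland gives 1/√f = -1.8 log₁₀[0.000402+0.00053] = 5.455, so f = 0.03361.
ΔP = f(L/D_h)(ρV²/2) = 0.03361·59.2/0.0465·13.12 = 561.4 Pa.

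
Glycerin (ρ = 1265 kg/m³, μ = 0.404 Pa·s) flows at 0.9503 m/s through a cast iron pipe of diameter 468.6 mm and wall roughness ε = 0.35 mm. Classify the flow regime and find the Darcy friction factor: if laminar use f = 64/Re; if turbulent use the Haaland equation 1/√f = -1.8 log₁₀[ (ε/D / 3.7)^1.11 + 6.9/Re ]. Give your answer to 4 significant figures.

f ≈ 0.04590

Re = ρVD/μ = 1265·0.9503·0.4686/0.404 = 1394.
Re < 2300 → laminar, so f = 64/Re = 0.0459 (roughness is irrelevant in laminar flow).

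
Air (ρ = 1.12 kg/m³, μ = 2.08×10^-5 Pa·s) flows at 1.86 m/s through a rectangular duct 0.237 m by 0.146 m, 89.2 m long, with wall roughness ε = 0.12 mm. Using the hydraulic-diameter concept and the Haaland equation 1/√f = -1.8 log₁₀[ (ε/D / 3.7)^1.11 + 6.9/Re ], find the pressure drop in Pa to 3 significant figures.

ΔP ≈ 26.4 Pa

Hydraulic diameter D_h = 4A/P = 4·(0.237·0.146)/(2·(0.237+0.146)) = 0.1384/0.766 = 0.1807 m.
Re = ρVD_h/μ = 1.12·1.86·0.1807/2.08e-05 = 1.81e+04.
ε/D_h = 0.00012/0.1807 = 0.000664; Haaland gives 1/√f = -1.8 log₁₀[6.95e-05+0.000381] = 6.023, so f = 0.02757.
ΔP = f(L/D_h)(ρV²/2) = 0.02757·89.2/0.1807·1.937 = 26.37 Pa.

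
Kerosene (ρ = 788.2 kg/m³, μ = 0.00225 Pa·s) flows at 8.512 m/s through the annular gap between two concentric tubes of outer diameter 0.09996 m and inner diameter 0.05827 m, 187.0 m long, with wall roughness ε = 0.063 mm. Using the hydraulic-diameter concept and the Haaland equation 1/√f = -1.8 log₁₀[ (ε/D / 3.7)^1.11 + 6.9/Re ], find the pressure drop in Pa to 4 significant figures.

ΔP ≈ 2982000 Pa

Hydraulic diameter D_h = 4A/P = D_o - D_i = 0.09996 - 0.05827 = 0.04169 m.
Re = ρVD_h/μ = 788.2·8.512·0.04169/0.00225 = 1.243e+05.
ε/D_h = 6.3e-05/0.04169 = 0.00151; Haaland gives 1/√f = -1.8 log₁₀[0.000173+5.55e-05] = 6.554, so f = 0.02328.
ΔP = f(L/D_h)(ρV²/2) = 0.02328·187/0.04169·2.855e+04 = 2.982e+06 Pa.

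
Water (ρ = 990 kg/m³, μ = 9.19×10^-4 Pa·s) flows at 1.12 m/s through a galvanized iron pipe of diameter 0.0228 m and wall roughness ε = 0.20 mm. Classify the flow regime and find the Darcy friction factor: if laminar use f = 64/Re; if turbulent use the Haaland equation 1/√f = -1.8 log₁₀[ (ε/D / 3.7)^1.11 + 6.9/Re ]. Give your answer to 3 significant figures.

f ≈ 0.0385

Re = ρVD/μ = 990·1.12·0.0228/0.000919 = 2.751e+04.
Re > 4000 → turbulent. ε/D = 0.0002/0.0228 = 0.00877; Haaland: 1/√f = -1.8 log₁₀[0.00122 + 0.000251] = 5.099, so f = 0.03847.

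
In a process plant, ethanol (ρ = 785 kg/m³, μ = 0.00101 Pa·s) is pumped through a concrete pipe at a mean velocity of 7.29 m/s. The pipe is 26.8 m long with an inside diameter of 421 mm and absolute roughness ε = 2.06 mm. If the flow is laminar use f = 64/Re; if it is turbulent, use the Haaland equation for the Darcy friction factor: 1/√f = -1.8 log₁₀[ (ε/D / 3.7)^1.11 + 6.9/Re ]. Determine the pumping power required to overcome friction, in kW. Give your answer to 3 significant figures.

Reynolds number Re = ρVD/μ = 785 · 7.29 · 0.421 / 0.00101 = 2.385e+06.
Re > 4000 → turbulent. Relative roughness ε/D = 0.00206/0.421 = 0.00489. Haaland: 1/√f = -1.8 log₁₀[(0.00489/3.7)^1.11 + 6.9/2.385e+06] = -1.8 log₁₀[0.000638 + 2.89e-06] = 5.748, so f = 0.03027.
Darcy-Weisbach: ΔP = f(L/D)(ρV²/2) = 0.03027·(26.8/0.421)·(785·7.29²/2) = 0.03027·63.66·2.086e+04 = 4.019e+04 Pa.
Q = V·A = 7.29·0.1392 = 1.015 m³/s.
Pumping power P = QΔP = 1.015·4.019e+04 = 40790 W = 40.8 kW.

P ≈ 40.8 kW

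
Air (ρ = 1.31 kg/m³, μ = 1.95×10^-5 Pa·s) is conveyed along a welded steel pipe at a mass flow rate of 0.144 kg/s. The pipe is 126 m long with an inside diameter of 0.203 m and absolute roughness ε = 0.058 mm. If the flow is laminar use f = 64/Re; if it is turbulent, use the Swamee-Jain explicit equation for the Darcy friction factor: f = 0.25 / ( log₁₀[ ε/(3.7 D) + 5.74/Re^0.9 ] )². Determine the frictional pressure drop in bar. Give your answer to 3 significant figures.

ΔP ≈ 0.00104 bar

A = πD²/4 = π(0.203)²/4 = 0.03237 m²; mean velocity V = ṁ/(ρA) = 0.144/(1.31 · 0.03237) = 3.396 m/s.
Reynolds number Re = ρVD/μ = 1.31 · 3.396 · 0.203 / 1.95e-05 = 4.632e+04.
Re > 4000 → turbulent. Relative roughness ε/D = 5.8e-05/0.203 = 0.000286. Swamee-Jain: f = 0.25/(log₁₀[0.000286/3.7 + 5.74/4.632e+04^0.9])² = 0.25/(log₁₀[7.72e-05 + 0.000363])² = 0.25/(-3.356)² = 0.02219.
Darcy-Weisbach: ΔP = f(L/D)(ρV²/2) = 0.02219·(126/0.203)·(1.31·3.396²/2) = 0.02219·620.7·7.555 = 104.1 Pa.
ΔP = 104.1 Pa = 0.00104 bar.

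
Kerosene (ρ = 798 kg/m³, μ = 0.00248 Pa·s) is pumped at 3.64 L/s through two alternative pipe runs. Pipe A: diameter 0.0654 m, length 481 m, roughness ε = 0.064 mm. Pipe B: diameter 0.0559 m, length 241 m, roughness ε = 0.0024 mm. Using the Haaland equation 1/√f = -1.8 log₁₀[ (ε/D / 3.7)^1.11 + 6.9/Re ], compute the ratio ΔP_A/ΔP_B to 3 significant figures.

Pipe A: V = Q/A = 0.00364/0.003359 = 1.084 m/s; Re = 2.28e+04; ε/D = 0.000979; Haaland → f = 0.02689; ΔP_A = f(L/D)(ρV²/2) = 9.266e+04 Pa.
Pipe B: V = Q/A = 0.00364/0.002454 = 1.483 m/s; Re = 2.668e+04; ε/D = 4.29e-05; Haaland → f = 0.02406; ΔP_B = f(L/D)(ρV²/2) = 9.104e+04 Pa.
ΔP_A/ΔP_B = 9.266e+04/9.104e+04 = 1.02.

ΔP_A/ΔP_B ≈ 1.02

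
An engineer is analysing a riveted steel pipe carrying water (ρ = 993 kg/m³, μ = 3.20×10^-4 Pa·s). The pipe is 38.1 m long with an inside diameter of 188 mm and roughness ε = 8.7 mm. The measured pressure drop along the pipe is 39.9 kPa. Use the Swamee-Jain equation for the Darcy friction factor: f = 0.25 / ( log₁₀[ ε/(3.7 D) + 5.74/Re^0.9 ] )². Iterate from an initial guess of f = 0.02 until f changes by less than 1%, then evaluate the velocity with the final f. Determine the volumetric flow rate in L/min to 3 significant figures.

Q ≈ 3990 L/min

Rearranging Darcy-Weisbach: V = √(2·ΔP·D/(f·L·ρ)). With ε/D = 0.0087/0.188 = 0.0463, iterate starting from f = 0.02:
  f = 0.02 → V = √(2·3.99e+04·0.188/(0.02·38.1·993)) = 4.453 m/s; Re = ρVD/μ = 2.598e+06; f → 0.06907
  f = 0.06907 → V = 2.396 m/s; Re = 1.398e+06; f → 0.06909
Converged (Δf/f < 1%). With the final f = 0.06909: V = √(2·3.99e+04·0.188/(0.06909·38.1·993)) = 2.396 m/s.
Q = V·A = 2.396·(π/4·0.188²) = 0.0665 m³/s = 3990 L/min.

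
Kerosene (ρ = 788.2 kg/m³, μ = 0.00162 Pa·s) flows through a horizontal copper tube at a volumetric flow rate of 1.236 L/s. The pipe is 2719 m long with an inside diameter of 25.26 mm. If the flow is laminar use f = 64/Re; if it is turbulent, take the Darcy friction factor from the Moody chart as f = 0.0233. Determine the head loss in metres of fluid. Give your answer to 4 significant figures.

Q = 1.236 L/s = 1.236/1000 = 0.001236 m³/s.
Cross-sectional area A = πD²/4 = π(0.02526)²/4 = 0.0005011 m²; mean velocity V = Q/A = 0.001236/0.0005011 = 2.466 m/s.
Reynolds number Re = ρVD/μ = 788.2 · 2.466 · 0.02526 / 0.00162 = 3.031e+04.
Re > 4000 → turbulent; use the Moody-chart value f = 0.0233.
Darcy-Weisbach: ΔP = f(L/D)(ρV²/2) = 0.0233·(2719/0.02526)·(788.2·2.466²/2) = 0.0233·1.076e+05·2397 = 6.013e+06 Pa.
Head loss h_f = ΔP/(ρg) = 6.013e+06/(788.2·9.81) = 777.6 m.

h_f ≈ 777.6 m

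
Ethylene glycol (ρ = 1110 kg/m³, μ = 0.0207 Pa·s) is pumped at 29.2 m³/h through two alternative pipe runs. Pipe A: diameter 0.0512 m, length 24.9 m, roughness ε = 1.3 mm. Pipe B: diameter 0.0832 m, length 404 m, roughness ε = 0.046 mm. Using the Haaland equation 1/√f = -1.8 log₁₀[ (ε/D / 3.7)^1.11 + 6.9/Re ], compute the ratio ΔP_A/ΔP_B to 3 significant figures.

ΔP_A/ΔP_B ≈ 1.12

Pipe A: V = Q/A = 0.008111/0.002059 = 3.94 m/s; Re = 1.082e+04; ε/D = 0.0254; Haaland → f = 0.05652; ΔP_A = f(L/D)(ρV²/2) = 2.368e+05 Pa.
Pipe B: V = Q/A = 0.008111/0.005437 = 1.492 m/s; Re = 6656; ε/D = 0.000553; Haaland → f = 0.0352; ΔP_B = f(L/D)(ρV²/2) = 2.111e+05 Pa.
ΔP_A/ΔP_B = 2.368e+05/2.111e+05 = 1.12.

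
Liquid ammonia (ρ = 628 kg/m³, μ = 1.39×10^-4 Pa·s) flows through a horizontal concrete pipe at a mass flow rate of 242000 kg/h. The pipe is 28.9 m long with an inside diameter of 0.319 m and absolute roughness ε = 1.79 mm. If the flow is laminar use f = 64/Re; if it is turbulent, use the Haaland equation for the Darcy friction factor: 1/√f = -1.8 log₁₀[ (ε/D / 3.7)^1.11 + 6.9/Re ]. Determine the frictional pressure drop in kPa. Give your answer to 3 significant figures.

ṁ = 242000 kg/h = 242000/3600 = 67.22 kg/s.
A = πD²/4 = π(0.319)²/4 = 0.07992 m²; mean velocity V = ṁ/(ρA) = 67.22/(628 · 0.07992) = 1.339 m/s.
Reynolds number Re = ρVD/μ = 628 · 1.339 · 0.319 / 0.000139 = 1.93e+06.
Re > 4000 → turbulent. Relative roughness ε/D = 0.00179/0.319 = 0.00561. Haaland: 1/√f = -1.8 log₁₀[(0.00561/3.7)^1.11 + 6.9/1.93e+06] = -1.8 log₁₀[0.000743 + 3.57e-06] = 5.629, so f = 0.03156.
Darcy-Weisbach: ΔP = f(L/D)(ρV²/2) = 0.03156·(28.9/0.319)·(628·1.339²/2) = 0.03156·90.6·563.2 = 1610 Pa.
ΔP = 1610 Pa = 1.61 kPa.

ΔP ≈ 1.61 kPa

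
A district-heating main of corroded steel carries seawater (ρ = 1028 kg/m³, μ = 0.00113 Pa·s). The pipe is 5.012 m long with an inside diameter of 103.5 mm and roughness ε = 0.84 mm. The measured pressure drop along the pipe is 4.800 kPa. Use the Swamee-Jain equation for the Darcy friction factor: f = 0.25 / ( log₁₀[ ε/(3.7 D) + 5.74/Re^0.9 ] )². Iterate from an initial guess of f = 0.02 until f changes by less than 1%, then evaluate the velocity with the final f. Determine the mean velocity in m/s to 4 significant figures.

Rearranging Darcy-Weisbach: V = √(2·ΔP·D/(f·L·ρ)). With ε/D = 0.00084/0.1035 = 0.00812, iterate starting from f = 0.02:
  f = 0.02 → V = √(2·4800·0.1035/(0.02·5.012·1028)) = 3.105 m/s; Re = ρVD/μ = 2.924e+05; f → 0.03572
  f = 0.03572 → V = 2.323 m/s; Re = 2.188e+05; f → 0.03583
Converged (Δf/f < 1%). With the final f = 0.03583: V = √(2·4800·0.1035/(0.03583·5.012·1028)) = 2.32 m/s.

V ≈ 2.320 m/s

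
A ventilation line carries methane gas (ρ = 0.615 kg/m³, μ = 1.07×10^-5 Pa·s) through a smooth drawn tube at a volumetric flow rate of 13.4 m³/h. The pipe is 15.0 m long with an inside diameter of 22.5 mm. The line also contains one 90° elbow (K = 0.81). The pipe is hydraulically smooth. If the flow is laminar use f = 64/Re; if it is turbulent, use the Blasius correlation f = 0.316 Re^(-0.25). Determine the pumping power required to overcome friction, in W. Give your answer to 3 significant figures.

P ≈ 2.10 W

Q = 13.4 m³/h = 13.4/3600 = 0.003722 m³/s.
Cross-sectional area A = πD²/4 = π(0.0225)²/4 = 0.0003976 m²; mean velocity V = Q/A = 0.003722/0.0003976 = 9.362 m/s.
Reynolds number Re = ρVD/μ = 0.615 · 9.362 · 0.0225 / 1.07e-05 = 1.211e+04.
Re > 4000 → turbulent. Smooth-pipe (Blasius): f = 0.316 Re^(-0.25) = 0.316/(1.211e+04)^0.25 = 0.03013.
Total minor-loss coefficient ΣK = 1·0.81 = 0.81.
ΔP = [f·L/D + ΣK]·(ρV²/2) = [0.03013·15/0.0225 + 0.81]·(0.615·9.362²/2) = [20.08 + 0.81]·26.95 = 563.1 Pa.
Pumping power P = QΔP = 0.003722·563.1 = 2.096 W = 2.10 W.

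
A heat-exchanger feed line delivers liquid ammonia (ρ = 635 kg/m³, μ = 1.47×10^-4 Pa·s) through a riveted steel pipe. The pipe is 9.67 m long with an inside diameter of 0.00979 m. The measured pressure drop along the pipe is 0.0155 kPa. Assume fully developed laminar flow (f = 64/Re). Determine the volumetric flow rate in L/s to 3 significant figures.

For laminar flow, f = 64/Re with Re = ρVD/μ, so Darcy-Weisbach reduces to ΔP = 32μLV/D². Solving for V: V = ΔP·D²/(32μL) = 15.5·(0.00979)²/(32·0.000147·9.67) = 0.03266 m/s.
Check: Re = ρVD/μ = 635·0.03266·0.00979/0.000147 = 1381 < 2300, so the laminar assumption holds.
Q = V·A = 0.03266·(π/4·0.00979²) = 2.458e-06 m³/s = 0.00246 L/s.

Q ≈ 0.00246 L/s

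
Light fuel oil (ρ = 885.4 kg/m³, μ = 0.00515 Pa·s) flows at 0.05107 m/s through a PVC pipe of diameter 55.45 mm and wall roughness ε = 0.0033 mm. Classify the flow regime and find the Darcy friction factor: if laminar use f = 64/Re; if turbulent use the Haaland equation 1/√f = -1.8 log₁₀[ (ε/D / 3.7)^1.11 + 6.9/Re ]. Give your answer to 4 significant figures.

f ≈ 0.1315

Re = ρVD/μ = 885.4·0.05107·0.05545/0.00515 = 486.9.
Re < 2300 → laminar, so f = 64/Re = 0.1315 (roughness is irrelevant in laminar flow).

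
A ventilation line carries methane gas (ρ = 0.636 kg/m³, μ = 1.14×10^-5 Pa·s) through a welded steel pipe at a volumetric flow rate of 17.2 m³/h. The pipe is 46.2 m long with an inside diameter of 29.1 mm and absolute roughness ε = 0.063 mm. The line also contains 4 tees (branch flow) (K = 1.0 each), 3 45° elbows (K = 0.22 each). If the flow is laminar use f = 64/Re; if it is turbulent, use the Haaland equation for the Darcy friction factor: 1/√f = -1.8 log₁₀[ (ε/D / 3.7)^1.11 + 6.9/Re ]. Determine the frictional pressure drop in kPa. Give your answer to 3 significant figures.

Q = 17.2 m³/h = 17.2/3600 = 0.004778 m³/s.
Cross-sectional area A = πD²/4 = π(0.0291)²/4 = 0.0006651 m²; mean velocity V = Q/A = 0.004778/0.0006651 = 7.184 m/s.
Reynolds number Re = ρVD/μ = 0.636 · 7.184 · 0.0291 / 1.14e-05 = 1.166e+04.
Re > 4000 → turbulent. Relative roughness ε/D = 6.3e-05/0.0291 = 0.00216. Haaland: 1/√f = -1.8 log₁₀[(0.00216/3.7)^1.11 + 6.9/1.166e+04] = -1.8 log₁₀[0.000258 + 0.000592] = 5.527, so f = 0.03273.
Total minor-loss coefficient ΣK = 4·1 + 3·0.22 = 4.66.
ΔP = [f·L/D + ΣK]·(ρV²/2) = [0.03273·46.2/0.0291 + 4.66]·(0.636·7.184²/2) = [51.97 + 4.66]·16.41 = 929.3 Pa.
ΔP = 929.3 Pa = 0.929 kPa.

ΔP ≈ 0.929 kPa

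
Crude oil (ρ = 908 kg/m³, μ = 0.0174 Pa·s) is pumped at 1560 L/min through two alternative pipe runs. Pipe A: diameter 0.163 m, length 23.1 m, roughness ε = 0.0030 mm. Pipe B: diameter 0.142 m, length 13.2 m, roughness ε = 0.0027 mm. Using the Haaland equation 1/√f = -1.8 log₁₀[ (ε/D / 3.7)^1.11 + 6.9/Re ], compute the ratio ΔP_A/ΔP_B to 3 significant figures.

ΔP_A/ΔP_B ≈ 0.911

Pipe A: V = Q/A = 0.026/0.02087 = 1.246 m/s; Re = 1.06e+04; ε/D = 1.84e-05; Haaland → f = 0.03042; ΔP_A = f(L/D)(ρV²/2) = 3038 Pa.
Pipe B: V = Q/A = 0.026/0.01584 = 1.642 m/s; Re = 1.217e+04; ε/D = 1.9e-05; Haaland → f = 0.02931; ΔP_B = f(L/D)(ρV²/2) = 3334 Pa.
ΔP_A/ΔP_B = 3038/3334 = 0.911.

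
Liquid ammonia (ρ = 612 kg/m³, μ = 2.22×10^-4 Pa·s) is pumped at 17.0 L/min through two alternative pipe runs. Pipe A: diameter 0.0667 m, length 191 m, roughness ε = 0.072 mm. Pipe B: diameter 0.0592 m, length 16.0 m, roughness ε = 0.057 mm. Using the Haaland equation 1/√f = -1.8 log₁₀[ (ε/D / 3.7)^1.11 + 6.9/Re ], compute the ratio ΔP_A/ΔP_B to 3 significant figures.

Pipe A: V = Q/A = 0.0002833/0.003494 = 0.08109 m/s; Re = 1.491e+04; ε/D = 0.00108; Haaland → f = 0.02949; ΔP_A = f(L/D)(ρV²/2) = 169.9 Pa.
Pipe B: V = Q/A = 0.0002833/0.002753 = 0.1029 m/s; Re = 1.68e+04; ε/D = 0.000963; Haaland → f = 0.02856; ΔP_B = f(L/D)(ρV²/2) = 25.02 Pa.
ΔP_A/ΔP_B = 169.9/25.02 = 6.79.

ΔP_A/ΔP_B ≈ 6.79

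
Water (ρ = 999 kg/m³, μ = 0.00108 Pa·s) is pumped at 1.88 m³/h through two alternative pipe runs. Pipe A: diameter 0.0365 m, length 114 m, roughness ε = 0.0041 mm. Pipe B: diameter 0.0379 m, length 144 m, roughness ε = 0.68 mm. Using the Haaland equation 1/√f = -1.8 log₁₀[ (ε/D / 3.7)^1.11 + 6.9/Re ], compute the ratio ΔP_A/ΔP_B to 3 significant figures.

Pipe A: V = Q/A = 0.0005222/0.001046 = 0.4991 m/s; Re = 1.685e+04; ε/D = 0.000112; Haaland → f = 0.02705; ΔP_A = f(L/D)(ρV²/2) = 1.051e+04 Pa.
Pipe B: V = Q/A = 0.0005222/0.001128 = 0.4629 m/s; Re = 1.623e+04; ε/D = 0.0179; Haaland → f = 0.04917; ΔP_B = f(L/D)(ρV²/2) = 2e+04 Pa.
ΔP_A/ΔP_B = 1.051e+04/2e+04 = 0.526.

ΔP_A/ΔP_B ≈ 0.526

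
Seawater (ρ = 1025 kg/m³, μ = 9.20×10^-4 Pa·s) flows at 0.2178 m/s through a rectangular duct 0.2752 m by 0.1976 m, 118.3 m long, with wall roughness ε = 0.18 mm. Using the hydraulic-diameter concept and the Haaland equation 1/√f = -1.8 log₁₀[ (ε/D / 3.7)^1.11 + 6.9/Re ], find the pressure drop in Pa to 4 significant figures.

Hydraulic diameter D_h = 4A/P = 4·(0.2752·0.1976)/(2·(0.2752+0.1976)) = 0.2175/0.9456 = 0.23 m.
Re = ρVD_h/μ = 1025·0.2178·0.23/0.00092 = 5.582e+04.
ε/D_h = 0.00018/0.23 = 0.000783; Haaland gives 1/√f = -1.8 log₁₀[8.34e-05+0.000124] = 6.631, so f = 0.02274.
ΔP = f(L/D_h)(ρV²/2) = 0.02274·118.3/0.23·24.31 = 284.3 Pa.

ΔP ≈ 284.3 Pa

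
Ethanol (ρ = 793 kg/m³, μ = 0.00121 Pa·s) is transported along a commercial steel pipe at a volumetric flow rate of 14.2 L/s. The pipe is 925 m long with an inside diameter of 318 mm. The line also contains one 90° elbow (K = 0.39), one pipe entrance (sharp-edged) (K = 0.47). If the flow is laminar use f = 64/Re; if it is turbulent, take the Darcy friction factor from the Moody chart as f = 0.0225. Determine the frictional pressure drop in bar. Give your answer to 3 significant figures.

Q = 14.2 L/s = 14.2/1000 = 0.0142 m³/s.
Cross-sectional area A = πD²/4 = π(0.318)²/4 = 0.07942 m²; mean velocity V = Q/A = 0.0142/0.07942 = 0.1788 m/s.
Reynolds number Re = ρVD/μ = 793 · 0.1788 · 0.318 / 0.00121 = 3.726e+04.
Re > 4000 → turbulent; use the Moody-chart value f = 0.0225.
Total minor-loss coefficient ΣK = 1·0.39 + 1·0.47 = 0.86.
ΔP = [f·L/D + ΣK]·(ρV²/2) = [0.0225·925/0.318 + 0.86]·(793·0.1788²/2) = [65.45 + 0.86]·12.67 = 840.4 Pa.
ΔP = 840.4 Pa = 0.00840 bar.

ΔP ≈ 0.00840 bar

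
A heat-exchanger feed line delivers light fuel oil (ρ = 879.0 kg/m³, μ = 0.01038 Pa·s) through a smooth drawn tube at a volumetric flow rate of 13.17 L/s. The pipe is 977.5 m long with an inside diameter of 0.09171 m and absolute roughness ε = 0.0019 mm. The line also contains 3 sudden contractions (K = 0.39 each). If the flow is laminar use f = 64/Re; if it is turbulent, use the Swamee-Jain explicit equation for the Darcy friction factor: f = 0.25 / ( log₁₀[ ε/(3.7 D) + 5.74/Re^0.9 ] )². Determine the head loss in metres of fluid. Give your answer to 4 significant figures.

Q = 13.17 L/s = 13.17/1000 = 0.01317 m³/s.
Cross-sectional area A = πD²/4 = π(0.09171)²/4 = 0.006606 m²; mean velocity V = Q/A = 0.01317/0.006606 = 1.994 m/s.
Reynolds number Re = ρVD/μ = 879 · 1.994 · 0.09171 / 0.0104 = 1.548e+04.
Re > 4000 → turbulent. Relative roughness ε/D = 1.9e-06/0.09171 = 2.07e-05. Swamee-Jain: f = 0.25/(log₁₀[2.07e-05/3.7 + 5.74/1.548e+04^0.9])² = 0.25/(log₁₀[5.6e-06 + 0.000973])² = 0.25/(-3.009)² = 0.0276.
Total minor-loss coefficient ΣK = 3·0.39 = 1.17.
ΔP = [f·L/D + ΣK]·(ρV²/2) = [0.0276·977.5/0.09171 + 1.17]·(879·1.994²/2) = [294.2 + 1.17]·1747 = 5.16e+05 Pa.
Head loss h_f = ΔP/(ρg) = 5.16e+05/(879·9.81) = 59.84 m.

h_f ≈ 59.84 m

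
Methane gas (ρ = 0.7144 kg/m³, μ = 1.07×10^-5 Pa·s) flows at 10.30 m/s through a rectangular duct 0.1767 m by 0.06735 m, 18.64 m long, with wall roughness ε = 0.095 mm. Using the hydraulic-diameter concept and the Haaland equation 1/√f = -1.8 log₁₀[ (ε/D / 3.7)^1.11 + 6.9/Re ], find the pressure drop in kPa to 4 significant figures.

ΔP ≈ 0.1651 kPa

Hydraulic diameter D_h = 4A/P = 4·(0.1767·0.06735)/(2·(0.1767+0.06735)) = 0.0476/0.4881 = 0.09753 m.
Re = ρVD_h/μ = 0.7144·10.3·0.09753/1.07e-05 = 6.707e+04.
ε/D_h = 9.5e-05/0.09753 = 0.000974; Haaland gives 1/√f = -1.8 log₁₀[0.000106+0.000103] = 6.623, so f = 0.0228.
ΔP = f(L/D_h)(ρV²/2) = 0.0228·18.64/0.09753·37.9 = 165.1 Pa.
ΔP = 0.1651 kPa.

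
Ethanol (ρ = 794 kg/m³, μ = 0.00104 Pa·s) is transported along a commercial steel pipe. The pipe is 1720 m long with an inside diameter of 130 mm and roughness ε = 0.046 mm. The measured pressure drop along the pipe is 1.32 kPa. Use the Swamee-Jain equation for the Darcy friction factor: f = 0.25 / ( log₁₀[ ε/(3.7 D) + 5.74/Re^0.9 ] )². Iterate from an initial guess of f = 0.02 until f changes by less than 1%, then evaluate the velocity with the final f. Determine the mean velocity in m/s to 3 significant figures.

V ≈ 0.0876 m/s

Rearranging Darcy-Weisbach: V = √(2·ΔP·D/(f·L·ρ)). With ε/D = 4.6e-05/0.13 = 0.000354, iterate starting from f = 0.02:
  f = 0.02 → V = √(2·1320·0.13/(0.02·1720·794)) = 0.1121 m/s; Re = ρVD/μ = 1.113e+04; f → 0.03073
  f = 0.03073 → V = 0.09043 m/s; Re = 8975; f → 0.0325
  f = 0.0325 → V = 0.08793 m/s; Re = 8727; f → 0.03274
Converged (Δf/f < 1%). With the final f = 0.03274: V = √(2·1320·0.13/(0.03274·1720·794)) = 0.0876 m/s.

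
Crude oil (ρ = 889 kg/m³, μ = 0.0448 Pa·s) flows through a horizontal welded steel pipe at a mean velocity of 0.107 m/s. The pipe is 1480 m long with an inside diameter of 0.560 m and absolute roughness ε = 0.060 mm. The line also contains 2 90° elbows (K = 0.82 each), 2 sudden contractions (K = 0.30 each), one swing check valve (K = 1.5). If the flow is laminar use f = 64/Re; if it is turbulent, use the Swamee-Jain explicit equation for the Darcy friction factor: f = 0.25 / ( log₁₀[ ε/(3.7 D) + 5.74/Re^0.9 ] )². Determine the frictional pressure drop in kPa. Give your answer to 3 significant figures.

Reynolds number Re = ρVD/μ = 889 · 0.107 · 0.56 / 0.0448 = 1189.
Re < 2300 → laminar flow, so f = 64/Re = 64/1189 = 0.05383 (the turbulent correlation is not needed).
Total minor-loss coefficient ΣK = 2·0.82 + 2·0.3 + 1·1.5 = 3.74.
ΔP = [f·L/D + ΣK]·(ρV²/2) = [0.05383·1480/0.56 + 3.74]·(889·0.107²/2) = [142.3 + 3.74]·5.089 = 743 Pa.
ΔP = 743 Pa = 0.743 kPa.

ΔP ≈ 0.743 kPa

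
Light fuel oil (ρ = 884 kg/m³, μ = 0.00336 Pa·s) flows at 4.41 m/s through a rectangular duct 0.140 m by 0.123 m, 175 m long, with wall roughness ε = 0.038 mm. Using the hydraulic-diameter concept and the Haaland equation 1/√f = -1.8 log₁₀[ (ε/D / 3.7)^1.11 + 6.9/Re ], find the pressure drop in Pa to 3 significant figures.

ΔP ≈ 207000 Pa

Hydraulic diameter D_h = 4A/P = 4·(0.14·0.123)/(2·(0.14+0.123)) = 0.06888/0.526 = 0.131 m.
Re = ρVD_h/μ = 884·4.41·0.131/0.00336 = 1.519e+05.
ε/D_h = 3.8e-05/0.131 = 0.00029; Haaland gives 1/√f = -1.8 log₁₀[2.77e-05+4.54e-05] = 7.445, so f = 0.01804.
ΔP = f(L/D_h)(ρV²/2) = 0.01804·175/0.131·8596 = 2.073e+05 Pa.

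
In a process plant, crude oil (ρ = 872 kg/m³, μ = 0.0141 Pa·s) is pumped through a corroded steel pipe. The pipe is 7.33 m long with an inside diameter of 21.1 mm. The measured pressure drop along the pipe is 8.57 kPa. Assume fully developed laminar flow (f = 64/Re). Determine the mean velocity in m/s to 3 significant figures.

For laminar flow, f = 64/Re with Re = ρVD/μ, so Darcy-Weisbach reduces to ΔP = 32μLV/D². Solving for V: V = ΔP·D²/(32μL) = 8570·(0.0211)²/(32·0.0141·7.33) = 1.154 m/s.
Check: Re = ρVD/μ = 872·1.154·0.0211/0.0141 = 1505 < 2300, so the laminar assumption holds.

V ≈ 1.15 m/s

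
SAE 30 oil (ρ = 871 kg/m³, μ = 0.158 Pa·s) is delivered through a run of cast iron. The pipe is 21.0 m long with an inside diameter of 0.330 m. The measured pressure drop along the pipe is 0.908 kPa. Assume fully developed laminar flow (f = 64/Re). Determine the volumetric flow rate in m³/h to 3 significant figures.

For laminar flow, f = 64/Re with Re = ρVD/μ, so Darcy-Weisbach reduces to ΔP = 32μLV/D². Solving for V: V = ΔP·D²/(32μL) = 908·(0.33)²/(32·0.158·21) = 0.9313 m/s.
Check: Re = ρVD/μ = 871·0.9313·0.33/0.158 = 1694 < 2300, so the laminar assumption holds.
Q = V·A = 0.9313·(π/4·0.33²) = 0.07965 m³/s = 287 m³/h.

Q ≈ 287 m³/h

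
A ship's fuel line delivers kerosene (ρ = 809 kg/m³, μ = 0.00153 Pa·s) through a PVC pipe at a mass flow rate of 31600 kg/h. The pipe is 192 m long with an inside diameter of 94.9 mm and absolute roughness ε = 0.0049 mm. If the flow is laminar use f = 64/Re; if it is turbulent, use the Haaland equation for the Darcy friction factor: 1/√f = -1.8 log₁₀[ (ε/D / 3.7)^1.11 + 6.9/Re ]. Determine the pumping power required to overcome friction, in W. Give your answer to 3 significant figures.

ṁ = 31600 kg/h = 31600/3600 = 8.778 kg/s.
A = πD²/4 = π(0.0949)²/4 = 0.007073 m²; mean velocity V = ṁ/(ρA) = 8.778/(809 · 0.007073) = 1.534 m/s.
Reynolds number Re = ρVD/μ = 809 · 1.534 · 0.0949 / 0.00153 = 7.697e+04.
Re > 4000 → turbulent. Relative roughness ε/D = 4.9e-06/0.0949 = 5.16e-05. Haaland: 1/√f = -1.8 log₁₀[(5.16e-05/3.7)^1.11 + 6.9/7.697e+04] = -1.8 log₁₀[4.08e-06 + 8.96e-05] = 7.251, so f = 0.01902.
Darcy-Weisbach: ΔP = f(L/D)(ρV²/2) = 0.01902·(192/0.0949)·(809·1.534²/2) = 0.01902·2023·951.8 = 3.663e+04 Pa.
Q = ṁ/ρ = 8.778/809 = 0.01085 m³/s.
Pumping power P = QΔP = 0.01085·3.663e+04 = 397.4 W = 397 W.

P ≈ 397 W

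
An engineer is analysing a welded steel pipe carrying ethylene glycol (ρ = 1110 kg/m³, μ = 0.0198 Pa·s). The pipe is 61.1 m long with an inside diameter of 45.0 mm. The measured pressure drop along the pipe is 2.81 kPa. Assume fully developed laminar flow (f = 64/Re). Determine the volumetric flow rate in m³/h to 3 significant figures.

For laminar flow, f = 64/Re with Re = ρVD/μ, so Darcy-Weisbach reduces to ΔP = 32μLV/D². Solving for V: V = ΔP·D²/(32μL) = 2810·(0.045)²/(32·0.0198·61.1) = 0.147 m/s.
Check: Re = ρVD/μ = 1110·0.147·0.045/0.0198 = 370.8 < 2300, so the laminar assumption holds.
Q = V·A = 0.147·(π/4·0.045²) = 0.0002338 m³/s = 0.842 m³/h.

Q ≈ 0.842 m³/h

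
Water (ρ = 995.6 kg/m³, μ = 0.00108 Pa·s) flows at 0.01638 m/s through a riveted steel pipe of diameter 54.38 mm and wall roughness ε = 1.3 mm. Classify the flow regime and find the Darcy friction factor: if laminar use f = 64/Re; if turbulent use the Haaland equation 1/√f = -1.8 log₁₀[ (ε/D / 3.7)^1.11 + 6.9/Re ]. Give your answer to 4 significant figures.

f ≈ 0.07794

Re = ρVD/μ = 995.6·0.01638·0.05438/0.00108 = 821.1.
Re < 2300 → laminar, so f = 64/Re = 0.07794 (roughness is irrelevant in laminar flow).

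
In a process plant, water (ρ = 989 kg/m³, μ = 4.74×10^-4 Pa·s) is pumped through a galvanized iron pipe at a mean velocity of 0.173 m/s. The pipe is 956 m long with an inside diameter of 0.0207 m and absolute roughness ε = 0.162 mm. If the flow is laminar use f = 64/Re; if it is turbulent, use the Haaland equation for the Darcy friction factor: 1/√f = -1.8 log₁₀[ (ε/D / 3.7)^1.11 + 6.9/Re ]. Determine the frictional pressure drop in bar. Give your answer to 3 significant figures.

Reynolds number Re = ρVD/μ = 989 · 0.173 · 0.0207 / 0.000474 = 7472.
Re > 4000 → turbulent. Relative roughness ε/D = 0.000162/0.0207 = 0.00783. Haaland: 1/√f = -1.8 log₁₀[(0.00783/3.7)^1.11 + 6.9/7472] = -1.8 log₁₀[0.00107 + 0.000923] = 4.859, so f = 0.04235.
Darcy-Weisbach: ΔP = f(L/D)(ρV²/2) = 0.04235·(956/0.0207)·(989·0.173²/2) = 0.04235·4.618e+04·14.8 = 2.895e+04 Pa.
ΔP = 2.895e+04 Pa = 0.290 bar.

ΔP ≈ 0.290 bar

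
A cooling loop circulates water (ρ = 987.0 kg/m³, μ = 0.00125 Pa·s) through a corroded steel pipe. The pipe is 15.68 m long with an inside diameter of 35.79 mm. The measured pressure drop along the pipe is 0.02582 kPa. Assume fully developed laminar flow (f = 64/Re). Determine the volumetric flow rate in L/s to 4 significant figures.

For laminar flow, f = 64/Re with Re = ρVD/μ, so Darcy-Weisbach reduces to ΔP = 32μLV/D². Solving for V: V = ΔP·D²/(32μL) = 25.82·(0.03579)²/(32·0.00125·15.68) = 0.05273 m/s.
Check: Re = ρVD/μ = 987·0.05273·0.03579/0.00125 = 1490 < 2300, so the laminar assumption holds.
Q = V·A = 0.05273·(π/4·0.03579²) = 5.305e-05 m³/s = 0.05305 L/s.

Q ≈ 0.05305 L/s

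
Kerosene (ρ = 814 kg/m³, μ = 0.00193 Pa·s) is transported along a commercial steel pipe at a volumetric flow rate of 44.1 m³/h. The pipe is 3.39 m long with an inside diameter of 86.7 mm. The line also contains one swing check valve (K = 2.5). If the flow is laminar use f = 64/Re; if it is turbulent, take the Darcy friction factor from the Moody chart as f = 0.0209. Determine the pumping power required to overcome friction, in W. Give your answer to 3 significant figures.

Q = 44.1 m³/h = 44.1/3600 = 0.01225 m³/s.
Cross-sectional area A = πD²/4 = π(0.0867)²/4 = 0.005904 m²; mean velocity V = Q/A = 0.01225/0.005904 = 2.075 m/s.
Reynolds number Re = ρVD/μ = 814 · 2.075 · 0.0867 / 0.00193 = 7.587e+04.
Re > 4000 → turbulent; use the Moody-chart value f = 0.0209.
Total minor-loss coefficient ΣK = 1·2.5 = 2.5.
ΔP = [f·L/D + ΣK]·(ρV²/2) = [0.0209·3.39/0.0867 + 2.5]·(814·2.075²/2) = [0.8172 + 2.5]·1752 = 5813 Pa.
Pumping power P = QΔP = 0.01225·5813 = 71.21 W = 71.2 W.

P ≈ 71.2 W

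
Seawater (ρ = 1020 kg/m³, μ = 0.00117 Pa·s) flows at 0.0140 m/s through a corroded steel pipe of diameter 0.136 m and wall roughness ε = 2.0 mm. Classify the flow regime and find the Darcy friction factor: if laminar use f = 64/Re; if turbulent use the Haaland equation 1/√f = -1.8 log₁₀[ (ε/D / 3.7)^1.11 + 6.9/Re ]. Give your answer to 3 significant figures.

Re = ρVD/μ = 1020·0.014·0.136/0.00117 = 1660.
Re < 2300 → laminar, so f = 64/Re = 0.03856 (roughness is irrelevant in laminar flow).

f ≈ 0.0386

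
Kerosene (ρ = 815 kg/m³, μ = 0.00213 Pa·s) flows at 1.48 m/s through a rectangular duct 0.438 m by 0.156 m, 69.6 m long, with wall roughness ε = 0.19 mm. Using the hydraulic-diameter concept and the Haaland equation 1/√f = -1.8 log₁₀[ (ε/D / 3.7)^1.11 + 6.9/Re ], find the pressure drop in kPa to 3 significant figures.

ΔP ≈ 5.62 kPa

Hydraulic diameter D_h = 4A/P = 4·(0.438·0.156)/(2·(0.438+0.156)) = 0.2733/1.188 = 0.2301 m.
Re = ρVD_h/μ = 815·1.48·0.2301/0.00213 = 1.303e+05.
ε/D_h = 0.00019/0.2301 = 0.000826; Haaland gives 1/√f = -1.8 log₁₀[8.85e-05+5.3e-05] = 6.929, so f = 0.02083.
ΔP = f(L/D_h)(ρV²/2) = 0.02083·69.6/0.2301·892.6 = 5625 Pa.
ΔP = 5.62 kPa.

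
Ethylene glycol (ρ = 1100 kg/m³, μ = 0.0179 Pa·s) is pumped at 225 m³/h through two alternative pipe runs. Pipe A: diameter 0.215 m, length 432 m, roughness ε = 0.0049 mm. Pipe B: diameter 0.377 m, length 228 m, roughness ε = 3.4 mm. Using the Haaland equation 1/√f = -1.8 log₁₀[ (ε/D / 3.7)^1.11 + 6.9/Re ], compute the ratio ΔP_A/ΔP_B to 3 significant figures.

Pipe A: V = Q/A = 0.0625/0.03631 = 1.722 m/s; Re = 2.275e+04; ε/D = 2.28e-05; Haaland → f = 0.02497; ΔP_A = f(L/D)(ρV²/2) = 8.178e+04 Pa.
Pipe B: V = Q/A = 0.0625/0.1116 = 0.5599 m/s; Re = 1.297e+04; ε/D = 0.00902; Haaland → f = 0.04089; ΔP_B = f(L/D)(ρV²/2) = 4264 Pa.
ΔP_A/ΔP_B = 8.178e+04/4264 = 19.2.

ΔP_A/ΔP_B ≈ 19.2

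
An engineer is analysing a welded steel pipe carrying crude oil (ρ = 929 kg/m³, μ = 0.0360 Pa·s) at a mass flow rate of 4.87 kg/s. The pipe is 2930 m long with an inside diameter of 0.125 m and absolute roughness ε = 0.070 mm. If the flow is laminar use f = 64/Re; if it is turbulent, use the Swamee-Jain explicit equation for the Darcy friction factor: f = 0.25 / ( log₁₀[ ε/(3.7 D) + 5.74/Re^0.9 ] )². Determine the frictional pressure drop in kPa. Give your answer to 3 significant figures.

ΔP ≈ 92.3 kPa

A = πD²/4 = π(0.125)²/4 = 0.01227 m²; mean velocity V = ṁ/(ρA) = 4.87/(929 · 0.01227) = 0.4272 m/s.
Reynolds number Re = ρVD/μ = 929 · 0.4272 · 0.125 / 0.036 = 1378.
Re < 2300 → laminar flow, so f = 64/Re = 64/1378 = 0.04645 (the turbulent correlation is not needed).
Darcy-Weisbach: ΔP = f(L/D)(ρV²/2) = 0.04645·(2930/0.125)·(929·0.4272²/2) = 0.04645·2.344e+04·84.76 = 9.228e+04 Pa.
ΔP = 9.228e+04 Pa = 92.3 kPa.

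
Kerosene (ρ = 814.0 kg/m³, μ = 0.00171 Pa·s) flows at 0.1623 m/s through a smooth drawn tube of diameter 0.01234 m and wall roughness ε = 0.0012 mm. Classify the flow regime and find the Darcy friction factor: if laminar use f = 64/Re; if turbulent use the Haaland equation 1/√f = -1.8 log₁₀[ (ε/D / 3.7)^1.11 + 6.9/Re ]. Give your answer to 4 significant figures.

f ≈ 0.06713

Re = ρVD/μ = 814·0.1623·0.01234/0.00171 = 953.4.
Re < 2300 → laminar, so f = 64/Re = 0.06713 (roughness is irrelevant in laminar flow).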